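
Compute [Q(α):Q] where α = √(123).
[Q(α):Q] = 2

[Q(α):Q] equals the degree of the minimal polynomial of α. Here α^2 = 123 and x^2 - 123 is irreducible (d = 123 is squarefree, ≠ 1, hence not a square), so deg(m_α) = 2. Thus [Q(α):Q] = 2.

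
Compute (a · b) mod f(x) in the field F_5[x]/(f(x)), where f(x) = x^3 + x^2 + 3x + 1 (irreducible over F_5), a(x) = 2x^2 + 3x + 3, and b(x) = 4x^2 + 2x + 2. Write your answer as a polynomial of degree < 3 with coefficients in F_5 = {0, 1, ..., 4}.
a · b ≡ 3 (mod f(x))

Multiply in F_5[x]: a(x)·b(x) = (2x^2 + 3x + 3)·(4x^2 + 2x + 2) = 3x^4 + x^3 + 2x^2 + 2x + 1. This has degree ≥ 3, so divide by f(x) over F_5: 3x^4 + x^3 + 2x^2 + 2x + 1 = (3x + 3)·(x^3 + x^2 + 3x + 1) + (3). Hence a·b ≡ 3 (mod f). (F_5[x]/(f) is a field with 5^3 = 125 elements since f is irreducible of degree 3.)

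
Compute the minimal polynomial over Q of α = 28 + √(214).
m_α(x) = x^2 - 56x + 570

From α - 28 = √(214), squaring gives (α - 28)^2 = 214, i.e. α^2 - 56α + 784 = 214, so α^2 - 56α + 570 = 0. The discriminant of x^2 - 56x + 570 is (-56)^2 - 4·(570) = 3136 - 2280 = 856, and 4·(214) is not a perfect square in Q since 214 is squarefree and ≠ 1. Hence x^2 - 56x + 570 is irreducible over Q and is the minimal polynomial of α.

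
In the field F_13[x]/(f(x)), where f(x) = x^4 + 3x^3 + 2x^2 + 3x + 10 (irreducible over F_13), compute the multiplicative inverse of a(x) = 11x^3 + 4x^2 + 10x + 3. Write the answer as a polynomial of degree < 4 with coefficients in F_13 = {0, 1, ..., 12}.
a(x)^(-1) ≡ 10x^3 + 11x^2 + 9x + 12 (mod f(x))

Since f is irreducible over F_13, F_13[x]/(f) is a field and a(x) ≠ 0 has an inverse. Apply the extended Euclidean algorithm to f(x) and a(x) in F_13[x]: f(x) = (6x + 4)·a(x) + (4x^2 + 10x + 11);  a(x) = (6x + 12)·(4x^2 + 10x + 11) + (6x + 1);  (4x^2 + 10x + 11) = (5x + 3)·(6x + 1) + (8). The last nonzero remainder is the constant 8 = gcd(f, a) in F_13. Back-substituting through the division chain expresses 8 = s(x)·a(x) + t(x)·f(x) with s(x) ≡ 2x^3 + 10x^2 + 7x + 5 (mod f), so (2x^3 + 10x^2 + 7x + 5)·a(x) ≡ 8 (mod f). Multiplying by 8^(-1) ≡ 5 in F_13 gives a(x)^(-1) ≡ 5·(2x^3 + 10x^2 + 7x + 5) ≡ 10x^3 + 11x^2 + 9x + 12 (mod f). Check: (11x^3 + 4x^2 + 10x + 3)·(10x^3 + 11x^2 + 9x + 12) = 6x^6 + 5x^5 + 9x^4 + 9x^3 + 2x^2 + 4x + 10 ≡ 1 (mod x^4 + 3x^3 + 2x^2 + 3x + 10).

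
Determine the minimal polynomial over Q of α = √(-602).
m_α(x) = x^2 + 602

α satisfies α^2 + 602 = 0, so x^2 + 602 annihilates α. Since d = -602 is squarefree and ≠ 1, it is not a perfect square in Q, so x^2 + 602 has no rational root and is therefore irreducible over Q (a degree-2 polynomial over a field is irreducible iff it has no root). Hence m_α(x) = x^2 + 602.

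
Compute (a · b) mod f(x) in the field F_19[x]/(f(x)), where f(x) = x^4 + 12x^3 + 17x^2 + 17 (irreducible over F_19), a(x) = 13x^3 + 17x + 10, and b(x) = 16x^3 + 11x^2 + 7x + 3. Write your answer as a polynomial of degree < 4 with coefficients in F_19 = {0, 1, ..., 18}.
a · b ≡ 7x^3 + 3x^2 + 13x + 15 (mod f(x))

Multiply in F_19[x]: a(x)·b(x) = (13x^3 + 17x + 10)·(16x^3 + 11x^2 + 7x + 3) = 18x^6 + 10x^5 + 2x^4 + 6x^3 + x^2 + 7x + 11. This has degree ≥ 4, so divide by f(x) over F_19: 18x^6 + 10x^5 + 2x^4 + 6x^3 + x^2 + 7x + 11 = (18x^2 + 3x + 2)·(x^4 + 12x^3 + 17x^2 + 17) + (7x^3 + 3x^2 + 13x + 15). Hence a·b ≡ 7x^3 + 3x^2 + 13x + 15 (mod f). (F_19[x]/(f) is a field with 19^4 = 130321 elements since f is irreducible of degree 4.)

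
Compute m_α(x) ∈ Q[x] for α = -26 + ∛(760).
m_α(x) = x^3 + 78x^2 + 2028x + 16816

Set β = α + 26 = ∛(760), so β^3 = 760. Then (α + 26)^3 - 760 = 0, i.e. α is a root of g(x) = (x + 26)^3 - 760 = x^3 + 78x^2 + 2028x + 16816. Since g(x) = h(x + 26) where h(x) = x^3 - 760, and h is irreducible over Q (because 760 is not a perfect cube, so h has no rational root, and a monic cubic with no rational root is irreducible), g is also irreducible (irreducibility is preserved under the substitution x → x + 26). Hence m_α(x) = x^3 + 78x^2 + 2028x + 16816.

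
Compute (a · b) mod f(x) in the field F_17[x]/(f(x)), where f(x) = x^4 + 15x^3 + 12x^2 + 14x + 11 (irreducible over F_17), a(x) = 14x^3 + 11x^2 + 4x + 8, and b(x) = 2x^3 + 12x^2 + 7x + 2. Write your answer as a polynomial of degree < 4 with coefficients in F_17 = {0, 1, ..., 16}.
a · b ≡ 10x^3 + 13x^2 + 2x (mod f(x))

Multiply in F_17[x]: a(x)·b(x) = (14x^3 + 11x^2 + 4x + 8)·(2x^3 + 12x^2 + 7x + 2) = 11x^6 + 3x^5 + 16x^3 + 10x^2 + 13x + 16. This has degree ≥ 4, so divide by f(x) over F_17: 11x^6 + 3x^5 + 16x^3 + 10x^2 + 13x + 16 = (11x^2 + 8x + 3)·(x^4 + 15x^3 + 12x^2 + 14x + 11) + (10x^3 + 13x^2 + 2x). Hence a·b ≡ 10x^3 + 13x^2 + 2x (mod f). (F_17[x]/(f) is a field with 17^4 = 83521 elements since f is irreducible of degree 4.)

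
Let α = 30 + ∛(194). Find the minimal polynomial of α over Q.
m_α(x) = x^3 - 90x^2 + 2700x - 27194

Set β = α - 30 = ∛(194), so β^3 = 194. Then (α - 30)^3 - 194 = 0, i.e. α is a root of g(x) = (x - 30)^3 - 194 = x^3 - 90x^2 + 2700x - 27194. Since g(x) = h(x - 30) where h(x) = x^3 - 194, and h is irreducible over Q (because 194 is not a perfect cube, so h has no rational root, and a monic cubic with no rational root is irreducible), g is also irreducible (irreducibility is preserved under the substitution x → x - 30). Hence m_α(x) = x^3 - 90x^2 + 2700x - 27194.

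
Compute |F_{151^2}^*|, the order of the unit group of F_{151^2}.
|F_{151^2}^*| = 22800

F_{151^2} has 151^2 = 22801 elements; its multiplicative group consists of all nonzero elements, so |F_{151^2}^*| = 22801 - 1 = 22800. (It is cyclic since any finite subgroup of the multiplicative group of a field is cyclic.)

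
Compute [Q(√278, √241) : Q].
[Q(√278, √241) : Q] = 4

[Q(√278):Q] = 2 (min poly x^2 - 278, irreducible since 278 is squarefree > 1). For the top step, suppose √241 ∈ Q(√278), say √241 = c + d√278 with c, d ∈ Q. Squaring: 241 = c^2 + 278d^2 + 2cd√278. Since √278 ∉ Q this forces 2cd = 0. If d = 0 then √241 = c ∈ Q, contradicting 241 squarefree > 1. If c = 0 then 241 = 278d^2, so 278·241 = (278d)^2 is a perfect square in Q — but 278·241 = 66998 is not a perfect square (since 278 and 241 are distinct squarefree integers). Contradiction. Hence √241 ∉ Q(√278), so x^2 - 241 stays irreducible over Q(√278) and [Q(√278, √241) : Q(√278)] = 2. By the tower law, [Q(√278, √241) : Q] = 2 · 2 = 4.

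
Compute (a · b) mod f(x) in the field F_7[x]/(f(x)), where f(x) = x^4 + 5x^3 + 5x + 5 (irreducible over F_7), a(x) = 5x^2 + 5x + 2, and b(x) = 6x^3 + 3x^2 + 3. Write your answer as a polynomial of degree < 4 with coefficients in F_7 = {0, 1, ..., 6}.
a · b ≡ 6x^3 + 4x^2 + 5x + 6 (mod f(x))

Multiply in F_7[x]: a(x)·b(x) = (5x^2 + 5x + 2)·(6x^3 + 3x^2 + 3) = 2x^5 + 3x^4 + 6x^3 + x + 6. This has degree ≥ 4, so divide by f(x) over F_7: 2x^5 + 3x^4 + 6x^3 + x + 6 = (2x)·(x^4 + 5x^3 + 5x + 5) + (6x^3 + 4x^2 + 5x + 6). Hence a·b ≡ 6x^3 + 4x^2 + 5x + 6 (mod f). (F_7[x]/(f) is a field with 7^4 = 2401 elements since f is irreducible of degree 4.)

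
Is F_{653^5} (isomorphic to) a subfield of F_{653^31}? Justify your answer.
No: F_{653^5} is not a subfield of F_{653^31}

F_{p^m} embeds in F_{p^n} iff m | n. Here 5 ∤ 31 (since 31 = 6·5 + 1 with remainder 1 ≠ 0), so F_{653^5} is not a subfield of F_{653^31}. Equivalently: if it were, the tower law would give 5 = [F_{653^5}:F_653] dividing [F_{653^31}:F_653] = 31, contradiction.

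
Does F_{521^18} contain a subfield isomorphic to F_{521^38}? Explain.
No: F_{521^38} is not a subfield of F_{521^18}

F_{p^m} embeds in F_{p^n} iff m | n. Here 38 ∤ 18 (since 18 = 0·38 + 18 with remainder 18 ≠ 0), so F_{521^38} is not a subfield of F_{521^18}. Equivalently: if it were, the tower law would give 38 = [F_{521^38}:F_521] dividing [F_{521^18}:F_521] = 18, contradiction.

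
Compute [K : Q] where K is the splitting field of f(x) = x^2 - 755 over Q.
[K : Q] = 2

f(x) = x^2 - 755 factors as (x - √755)(x + √755). The splitting field is K = Q(√755). Since 755 is squarefree and > 1, it is not a perfect square, so x^2 - 755 is irreducible over Q and [Q(√755) : Q] = 2. Hence [K : Q] = 2.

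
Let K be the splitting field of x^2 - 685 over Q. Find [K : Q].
[K : Q] = 2

f(x) = x^2 - 685 factors as (x - √685)(x + √685). The splitting field is K = Q(√685). Since 685 is squarefree and > 1, it is not a perfect square, so x^2 - 685 is irreducible over Q and [Q(√685) : Q] = 2. Hence [K : Q] = 2.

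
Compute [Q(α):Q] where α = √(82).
[Q(α):Q] = 2

[Q(α):Q] equals the degree of the minimal polynomial of α. Here α^2 = 82 and x^2 - 82 is irreducible (d = 82 is squarefree, ≠ 1, hence not a square), so deg(m_α) = 2. Thus [Q(α):Q] = 2.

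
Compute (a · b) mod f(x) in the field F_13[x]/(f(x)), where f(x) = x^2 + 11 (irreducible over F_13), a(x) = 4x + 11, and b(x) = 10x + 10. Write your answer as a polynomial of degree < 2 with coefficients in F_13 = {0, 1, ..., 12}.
a · b ≡ 7x + 8 (mod f(x))

Multiply in F_13[x]: a(x)·b(x) = (4x + 11)·(10x + 10) = x^2 + 7x + 6. This has degree ≥ 2, so divide by f(x) over F_13: x^2 + 7x + 6 = (1)·(x^2 + 11) + (7x + 8). Hence a·b ≡ 7x + 8 (mod f). (F_13[x]/(f) is a field with 13^2 = 169 elements since f is irreducible of degree 2.)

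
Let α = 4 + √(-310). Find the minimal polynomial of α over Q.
m_α(x) = x^2 - 8x + 326

From α - 4 = √(-310), squaring gives (α - 4)^2 = -310, i.e. α^2 - 8α + 16 = -310, so α^2 - 8α + 326 = 0. The discriminant of x^2 - 8x + 326 is (-8)^2 - 4·(326) = 64 - 1304 = -1240, and 4·(-310) is not a perfect square in Q since -310 is squarefree and ≠ 1. Hence x^2 - 8x + 326 is irreducible over Q and is the minimal polynomial of α.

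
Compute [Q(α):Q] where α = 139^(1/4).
[Q(α):Q] = 4

α is a root of x^4 - 139. By Eisenstein's criterion at the prime p = 139 (which divides the constant term 139 but p^2 = 19321 does not, since 139 is squarefree), x^4 - 139 is irreducible over Q. Hence [Q(α):Q] = 4.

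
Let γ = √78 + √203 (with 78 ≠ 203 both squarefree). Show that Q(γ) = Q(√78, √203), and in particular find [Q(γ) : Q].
[Q(γ) : Q] = 4 (equivalently, Q(γ) = Q(√78, √203))

Obviously Q(γ) ⊆ Q(√78, √203), and [Q(√78, √203):Q] = 4 (since 78, 203 are distinct squarefree integers > 1 with 15834 not a perfect square). To show equality we compute the minimal polynomial of γ. From γ = √78 + √203: γ^2 = 78 + 2√(15834) + 203 = 281 + 2√(15834), so γ^2 - 281 = 2√(15834); squaring, (γ^2 - 281)^2 = 4·15834, i.e. γ^4 - 562γ^2 + 78961 - 63336 = 0, i.e. γ^4 - 562γ^2 + 15625 = 0. So γ is a root of x^4 - 562x^2 + 15625. This polynomial is irreducible over Q: it has no rational root (each ±√78 ± √203 is irrational), and any factorization into two quadratics over Q would force √(15834) ∈ Q (pairing opposite roots) or √78, √203 ∈ Q (other pairings), all impossible. Hence [Q(γ):Q] = 4 = [Q(√78, √203):Q], so Q(γ) = Q(√78, √203).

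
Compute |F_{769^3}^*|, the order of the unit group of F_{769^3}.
|F_{769^3}^*| = 454756608

F_{769^3} has 769^3 = 454756609 elements; its multiplicative group consists of all nonzero elements, so |F_{769^3}^*| = 454756609 - 1 = 454756608. (It is cyclic since any finite subgroup of the multiplicative group of a field is cyclic.)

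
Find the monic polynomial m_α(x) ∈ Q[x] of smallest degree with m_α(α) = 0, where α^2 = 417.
m_α(x) = x^2 - 417

α satisfies α^2 - 417 = 0, so x^2 - 417 annihilates α. Since d = 417 is squarefree and ≠ 1, it is not a perfect square in Q, so x^2 - 417 has no rational root and is therefore irreducible over Q (a degree-2 polynomial over a field is irreducible iff it has no root). Hence m_α(x) = x^2 - 417.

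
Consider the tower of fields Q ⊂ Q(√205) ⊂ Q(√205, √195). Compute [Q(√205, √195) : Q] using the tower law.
[Q(√205, √195) : Q] = 4

[Q(√205):Q] = 2 (min poly x^2 - 205, irreducible since 205 is squarefree > 1). For the top step, suppose √195 ∈ Q(√205), say √195 = c + d√205 with c, d ∈ Q. Squaring: 195 = c^2 + 205d^2 + 2cd√205. Since √205 ∉ Q this forces 2cd = 0. If d = 0 then √195 = c ∈ Q, contradicting 195 squarefree > 1. If c = 0 then 195 = 205d^2, so 205·195 = (205d)^2 is a perfect square in Q — but 205·195 = 39975 is not a perfect square (since 205 and 195 are distinct squarefree integers). Contradiction. Hence √195 ∉ Q(√205), so x^2 - 195 stays irreducible over Q(√205) and [Q(√205, √195) : Q(√205)] = 2. By the tower law, [Q(√205, √195) : Q] = 2 · 2 = 4.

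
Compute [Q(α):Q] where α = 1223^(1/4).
[Q(α):Q] = 4

α is a root of x^4 - 1223. By Eisenstein's criterion at the prime p = 1223 (which divides the constant term 1223 but p^2 = 1495729 does not, since 1223 is squarefree), x^4 - 1223 is irreducible over Q. Hence [Q(α):Q] = 4.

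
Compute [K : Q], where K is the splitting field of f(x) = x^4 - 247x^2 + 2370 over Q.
[K : Q] = 4

Solving the quadratic in x^2: x^2 = (247 ± √(247^2 - 4·2370))/2 = (247 ± √51529)/2 = (247 ± 227)/2, giving x^2 = 237 or x^2 = 10. So f(x) = (x^2 - 237)(x^2 - 10) and the roots of f are ±√237, ±√10. Hence the splitting field is K = Q(√237, √10). Since 237 and 10 are distinct squarefree integers > 1, their product 2370 is not a perfect square, so √10 ∉ Q(√237). By the tower law [K:Q] = [Q(√237,√10):Q(√237)] · [Q(√237):Q] = 2 · 2 = 4.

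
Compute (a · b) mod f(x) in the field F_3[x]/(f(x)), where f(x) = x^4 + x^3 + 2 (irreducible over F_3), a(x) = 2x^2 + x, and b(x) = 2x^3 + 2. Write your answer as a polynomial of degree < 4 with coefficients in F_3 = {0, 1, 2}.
a · b ≡ 2x^3 + x^2 + 1 (mod f(x))

Multiply in F_3[x]: a(x)·b(x) = (2x^2 + x)·(2x^3 + 2) = x^5 + 2x^4 + x^2 + 2x. This has degree ≥ 4, so divide by f(x) over F_3: x^5 + 2x^4 + x^2 + 2x = (x + 1)·(x^4 + x^3 + 2) + (2x^3 + x^2 + 1). Hence a·b ≡ 2x^3 + x^2 + 1 (mod f). (F_3[x]/(f) is a field with 3^4 = 81 elements since f is irreducible of degree 4.)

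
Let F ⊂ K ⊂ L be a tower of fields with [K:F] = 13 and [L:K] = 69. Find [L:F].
[L:F] = 897

The tower law says that for any tower of field extensions F ⊂ K ⊂ L with finite degrees, [L:F] = [L:K] · [K:F]. Here this gives [L:F] = 69 · 13 = 897.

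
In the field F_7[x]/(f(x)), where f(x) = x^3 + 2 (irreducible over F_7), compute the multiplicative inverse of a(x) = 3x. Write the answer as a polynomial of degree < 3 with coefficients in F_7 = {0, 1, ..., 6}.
a(x)^(-1) ≡ x^2 (mod f(x))

Since f is irreducible over F_7, F_7[x]/(f) is a field and a(x) ≠ 0 has an inverse. Apply the extended Euclidean algorithm to f(x) and a(x) in F_7[x]: f(x) = (5x^2)·a(x) + (2). The last nonzero remainder is the constant 2 = gcd(f, a) in F_7. Back-substituting through the division chain expresses 2 = s(x)·a(x) + t(x)·f(x) with s(x) ≡ 2x^2 (mod f), so (2x^2)·a(x) ≡ 2 (mod f). Multiplying by 2^(-1) ≡ 4 in F_7 gives a(x)^(-1) ≡ 4·(2x^2) ≡ x^2 (mod f). Check: (3x)·(x^2) = 3x^3 ≡ 1 (mod x^3 + 2).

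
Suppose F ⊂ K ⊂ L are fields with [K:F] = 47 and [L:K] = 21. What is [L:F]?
[L:F] = 987

The tower law says that for any tower of field extensions F ⊂ K ⊂ L with finite degrees, [L:F] = [L:K] · [K:F]. Here this gives [L:F] = 21 · 47 = 987.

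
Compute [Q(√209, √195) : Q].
[Q(√209, √195) : Q] = 4

[Q(√209):Q] = 2 (min poly x^2 - 209, irreducible since 209 is squarefree > 1). For the top step, suppose √195 ∈ Q(√209), say √195 = c + d√209 with c, d ∈ Q. Squaring: 195 = c^2 + 209d^2 + 2cd√209. Since √209 ∉ Q this forces 2cd = 0. If d = 0 then √195 = c ∈ Q, contradicting 195 squarefree > 1. If c = 0 then 195 = 209d^2, so 209·195 = (209d)^2 is a perfect square in Q — but 209·195 = 40755 is not a perfect square (since 209 and 195 are distinct squarefree integers). Contradiction. Hence √195 ∉ Q(√209), so x^2 - 195 stays irreducible over Q(√209) and [Q(√209, √195) : Q(√209)] = 2. By the tower law, [Q(√209, √195) : Q] = 2 · 2 = 4.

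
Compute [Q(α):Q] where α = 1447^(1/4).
[Q(α):Q] = 4

α is a root of x^4 - 1447. By Eisenstein's criterion at the prime p = 1447 (which divides the constant term 1447 but p^2 = 2093809 does not, since 1447 is squarefree), x^4 - 1447 is irreducible over Q. Hence [Q(α):Q] = 4.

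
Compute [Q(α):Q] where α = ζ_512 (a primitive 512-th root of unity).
[Q(α):Q] = 256

The minimal polynomial of ζ_512 over Q is the 512-th cyclotomic polynomial Φ_512(x), which is irreducible over Q and has degree φ(512) = 256. Hence [Q(α):Q] = φ(512) = 256.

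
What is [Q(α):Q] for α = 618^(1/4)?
[Q(α):Q] = 4

α is a root of x^4 - 618. By Eisenstein's criterion at the prime p = 2 (which divides the constant term 618 but p^2 = 4 does not, since 618 is squarefree), x^4 - 618 is irreducible over Q. Hence [Q(α):Q] = 4.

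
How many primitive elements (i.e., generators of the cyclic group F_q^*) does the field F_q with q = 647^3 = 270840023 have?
There are φ(270840022) = 120113280 primitive elements

F_q^* is cyclic of order q - 1 = 270840022. A cyclic group of order m has exactly φ(m) generators. Here m = 270840022 = 2 · 17 · 19 · 211 · 1987, so the number of primitive elements is φ(270840022) = 120113280.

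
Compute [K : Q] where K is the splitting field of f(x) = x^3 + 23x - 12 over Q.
[K : Q] = 6

By the rational root test, any rational root of the monic integer polynomial f(x) = x^3 + 23x - 12 must be an integer dividing the constant term -12, i.e. one of ±{1, 2, 3, 4, 6, 12}. Evaluating: f(1) = 12, f(-1) = -36, f(2) = 42, f(-2) = -66, f(3) = 84, f(-3) = -108, f(4) = 144, f(-4) = -168, f(6) = 342, f(-6) = -366, f(12) = 1992, f(-12) = -2016; none is 0, so f has no rational root and is therefore irreducible over Q (a cubic with no linear factor over a field is irreducible). For an irreducible cubic, the Galois group is A_3 or S_3 according as the discriminant disc(f) = -4a^3 - 27b^2 = -4·(23)^3 - 27·(-12)^2 = -52556 is or is not a square in Q. Here disc(f) = -52556 is not a perfect square in Q, so the Galois group of f over Q is not contained in A_3 and must be all of S_3. The splitting field has degree |S_3| = 6 over Q, so [K : Q] = 6.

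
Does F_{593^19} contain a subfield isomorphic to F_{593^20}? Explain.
No: F_{593^20} is not a subfield of F_{593^19}

F_{p^m} embeds in F_{p^n} iff m | n. Here 20 ∤ 19 (since 19 = 0·20 + 19 with remainder 19 ≠ 0), so F_{593^20} is not a subfield of F_{593^19}. Equivalently: if it were, the tower law would give 20 = [F_{593^20}:F_593] dividing [F_{593^19}:F_593] = 19, contradiction.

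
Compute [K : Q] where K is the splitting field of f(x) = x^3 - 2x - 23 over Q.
[K : Q] = 6

By the rational root test, any rational root of the monic integer polynomial f(x) = x^3 - 2x - 23 must be an integer dividing the constant term -23, i.e. one of ±{1, 23}. Evaluating: f(1) = -24, f(-1) = -22, f(23) = 12098, f(-23) = -12144; none is 0, so f has no rational root and is therefore irreducible over Q (a cubic with no linear factor over a field is irreducible). For an irreducible cubic, the Galois group is A_3 or S_3 according as the discriminant disc(f) = -4a^3 - 27b^2 = -4·(-2)^3 - 27·(-23)^2 = -14251 is or is not a square in Q. Here disc(f) = -14251 is not a perfect square in Q, so the Galois group of f over Q is not contained in A_3 and must be all of S_3. The splitting field has degree |S_3| = 6 over Q, so [K : Q] = 6.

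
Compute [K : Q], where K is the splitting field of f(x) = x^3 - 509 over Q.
[K : Q] = 6

The roots of x^3 - 509 are ∛509, ω∛509, ω^2∛509 where ω = e^(2πi/3) is a primitive cube root of unity, so K = Q(∛509, ω). Now [Q(∛509):Q] = 3 (since 509 is not a perfect cube, x^3 - 509 is irreducible) and [Q(ω):Q] = 2. Both 2 and 3 divide [K:Q], and [K:Q] ≤ 3·2 = 6, so [K:Q] = 6. (Equivalently: Q(∛509) ⊂ R but ω ∉ R, so [K : Q(∛509)] = 2.)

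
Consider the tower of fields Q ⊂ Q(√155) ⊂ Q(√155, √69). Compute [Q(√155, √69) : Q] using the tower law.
[Q(√155, √69) : Q] = 4

[Q(√155):Q] = 2 (min poly x^2 - 155, irreducible since 155 is squarefree > 1). For the top step, suppose √69 ∈ Q(√155), say √69 = c + d√155 with c, d ∈ Q. Squaring: 69 = c^2 + 155d^2 + 2cd√155. Since √155 ∉ Q this forces 2cd = 0. If d = 0 then √69 = c ∈ Q, contradicting 69 squarefree > 1. If c = 0 then 69 = 155d^2, so 155·69 = (155d)^2 is a perfect square in Q — but 155·69 = 10695 is not a perfect square (since 155 and 69 are distinct squarefree integers). Contradiction. Hence √69 ∉ Q(√155), so x^2 - 69 stays irreducible over Q(√155) and [Q(√155, √69) : Q(√155)] = 2. By the tower law, [Q(√155, √69) : Q] = 2 · 2 = 4.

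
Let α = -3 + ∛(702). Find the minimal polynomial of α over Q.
m_α(x) = x^3 + 9x^2 + 27x - 675

Set β = α + 3 = ∛(702), so β^3 = 702. Then (α + 3)^3 - 702 = 0, i.e. α is a root of g(x) = (x + 3)^3 - 702 = x^3 + 9x^2 + 27x - 675. Since g(x) = h(x + 3) where h(x) = x^3 - 702, and h is irreducible over Q (because 702 is not a perfect cube, so h has no rational root, and a monic cubic with no rational root is irreducible), g is also irreducible (irreducibility is preserved under the substitution x → x + 3). Hence m_α(x) = x^3 + 9x^2 + 27x - 675.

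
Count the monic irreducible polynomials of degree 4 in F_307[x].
There are 2220694938 monic irreducible polynomials of degree 4 over F_307

Each element of F_{307^4} that lies in no proper subfield is a root of exactly one monic irreducible of degree 4 over F_307, and each such polynomial has 4 distinct roots in F_{307^4}. By Möbius inversion the count is N_307(4) = (1/4) Σ_{d|4} μ(4/d) · 307^d = (1/4)(μ(4)·307^1 + μ(2)·307^2 + μ(1)·307^4) = 8882779752/4 = 2220694938.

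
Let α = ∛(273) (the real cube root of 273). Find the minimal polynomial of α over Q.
m_α(x) = x^3 - 273

α satisfies α^3 = 273, so x^3 - 273 annihilates α. By the rational root test, a rational root p/q (in lowest terms) of x^3 - 273 would satisfy p^3 = 273 q^3, forcing q = 1 and p^3 = 273; but 273 is not a perfect cube, contradiction. A monic cubic over Q with no rational root is irreducible (any nontrivial factorization would include a linear factor). Hence x^3 - 273 is the minimal polynomial of α, and in particular [Q(α):Q] = 3.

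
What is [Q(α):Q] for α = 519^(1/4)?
[Q(α):Q] = 4

α is a root of x^4 - 519. By Eisenstein's criterion at the prime p = 3 (which divides the constant term 519 but p^2 = 9 does not, since 519 is squarefree), x^4 - 519 is irreducible over Q. Hence [Q(α):Q] = 4.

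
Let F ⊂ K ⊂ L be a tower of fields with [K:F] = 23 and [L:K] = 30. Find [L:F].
[L:F] = 690

The tower law says that for any tower of field extensions F ⊂ K ⊂ L with finite degrees, [L:F] = [L:K] · [K:F]. Here this gives [L:F] = 30 · 23 = 690.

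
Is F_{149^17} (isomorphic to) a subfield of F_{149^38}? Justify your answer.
No: F_{149^17} is not a subfield of F_{149^38}

F_{p^m} embeds in F_{p^n} iff m | n. Here 17 ∤ 38 (since 38 = 2·17 + 4 with remainder 4 ≠ 0), so F_{149^17} is not a subfield of F_{149^38}. Equivalently: if it were, the tower law would give 17 = [F_{149^17}:F_149] dividing [F_{149^38}:F_149] = 38, contradiction.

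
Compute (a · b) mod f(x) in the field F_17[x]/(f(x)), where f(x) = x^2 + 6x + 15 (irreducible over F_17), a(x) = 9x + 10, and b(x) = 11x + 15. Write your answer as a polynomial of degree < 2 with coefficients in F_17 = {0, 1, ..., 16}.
a · b ≡ 8x + 8 (mod f(x))

Multiply in F_17[x]: a(x)·b(x) = (9x + 10)·(11x + 15) = 14x^2 + 7x + 14. This has degree ≥ 2, so divide by f(x) over F_17: 14x^2 + 7x + 14 = (14)·(x^2 + 6x + 15) + (8x + 8). Hence a·b ≡ 8x + 8 (mod f). (F_17[x]/(f) is a field with 17^2 = 289 elements since f is irreducible of degree 2.)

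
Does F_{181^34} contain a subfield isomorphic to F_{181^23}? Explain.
No: F_{181^23} is not a subfield of F_{181^34}

F_{p^m} embeds in F_{p^n} iff m | n. Here 23 ∤ 34 (since 34 = 1·23 + 11 with remainder 11 ≠ 0), so F_{181^23} is not a subfield of F_{181^34}. Equivalently: if it were, the tower law would give 23 = [F_{181^23}:F_181] dividing [F_{181^34}:F_181] = 34, contradiction.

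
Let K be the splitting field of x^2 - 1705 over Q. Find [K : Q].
[K : Q] = 2

f(x) = x^2 - 1705 factors as (x - √1705)(x + √1705). The splitting field is K = Q(√1705). Since 1705 is squarefree and > 1, it is not a perfect square, so x^2 - 1705 is irreducible over Q and [Q(√1705) : Q] = 2. Hence [K : Q] = 2.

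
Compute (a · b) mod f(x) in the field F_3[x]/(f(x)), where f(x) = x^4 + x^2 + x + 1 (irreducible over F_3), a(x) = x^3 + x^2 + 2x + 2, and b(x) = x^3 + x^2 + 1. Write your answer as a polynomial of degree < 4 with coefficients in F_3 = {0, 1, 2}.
a · b ≡ 2x^3 + x^2 + x (mod f(x))

Multiply in F_3[x]: a(x)·b(x) = (x^3 + x^2 + 2x + 2)·(x^3 + x^2 + 1) = x^6 + 2x^5 + 2x^3 + 2x + 2. This has degree ≥ 4, so divide by f(x) over F_3: x^6 + 2x^5 + 2x^3 + 2x + 2 = (x^2 + 2x + 2)·(x^4 + x^2 + x + 1) + (2x^3 + x^2 + x). Hence a·b ≡ 2x^3 + x^2 + x (mod f). (F_3[x]/(f) is a field with 3^4 = 81 elements since f is irreducible of degree 4.)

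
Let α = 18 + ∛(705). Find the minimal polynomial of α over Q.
m_α(x) = x^3 - 54x^2 + 972x - 6537

Set β = α - 18 = ∛(705), so β^3 = 705. Then (α - 18)^3 - 705 = 0, i.e. α is a root of g(x) = (x - 18)^3 - 705 = x^3 - 54x^2 + 972x - 6537. Since g(x) = h(x - 18) where h(x) = x^3 - 705, and h is irreducible over Q (because 705 is not a perfect cube, so h has no rational root, and a monic cubic with no rational root is irreducible), g is also irreducible (irreducibility is preserved under the substitution x → x - 18). Hence m_α(x) = x^3 - 54x^2 + 972x - 6537.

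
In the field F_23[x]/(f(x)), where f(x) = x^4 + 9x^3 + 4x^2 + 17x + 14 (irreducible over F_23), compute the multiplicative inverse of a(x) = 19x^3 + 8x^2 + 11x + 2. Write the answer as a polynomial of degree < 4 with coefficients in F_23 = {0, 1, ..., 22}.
a(x)^(-1) ≡ 17x^3 + 3x^2 + 5x + 10 (mod f(x))

Since f is irreducible over F_23, F_23[x]/(f) is a field and a(x) ≠ 0 has an inverse. Apply the extended Euclidean algorithm to f(x) and a(x) in F_23[x]: f(x) = (17x + 3)·a(x) + (19x + 8);  a(x) = (x^2 + 3)·(19x + 8) + (1). The last nonzero remainder is the constant 1 = gcd(f, a) in F_23. Back-substituting through the division chain expresses 1 = s(x)·a(x) + t(x)·f(x) with s(x) ≡ 17x^3 + 3x^2 + 5x + 10 (mod f), so a(x)^(-1) ≡ s(x) = 17x^3 + 3x^2 + 5x + 10 (mod f). Check: (19x^3 + 8x^2 + 11x + 2)·(17x^3 + 3x^2 + 5x + 10) = x^6 + 9x^5 + 7x^4 + 21x^3 + 3x^2 + 5x + 20 ≡ 1 (mod x^4 + 9x^3 + 4x^2 + 17x + 14).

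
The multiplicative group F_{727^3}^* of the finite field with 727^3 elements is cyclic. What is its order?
|F_{727^3}^*| = 384240582

F_{727^3} has 727^3 = 384240583 elements; its multiplicative group consists of all nonzero elements, so |F_{727^3}^*| = 384240583 - 1 = 384240582. (It is cyclic since any finite subgroup of the multiplicative group of a field is cyclic.)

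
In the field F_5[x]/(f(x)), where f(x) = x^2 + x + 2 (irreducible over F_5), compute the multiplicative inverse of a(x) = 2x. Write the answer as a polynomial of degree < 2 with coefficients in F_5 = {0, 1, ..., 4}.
a(x)^(-1) ≡ x + 1 (mod f(x))

Since f is irreducible over F_5, F_5[x]/(f) is a field and a(x) ≠ 0 has an inverse. Apply the extended Euclidean algorithm to f(x) and a(x) in F_5[x]: f(x) = (3x + 3)·a(x) + (2). The last nonzero remainder is the constant 2 = gcd(f, a) in F_5. Back-substituting through the division chain expresses 2 = s(x)·a(x) + t(x)·f(x) with s(x) ≡ 2x + 2 (mod f), so (2x + 2)·a(x) ≡ 2 (mod f). Multiplying by 2^(-1) ≡ 3 in F_5 gives a(x)^(-1) ≡ 3·(2x + 2) ≡ x + 1 (mod f). Check: (2x)·(x + 1) = 2x^2 + 2x ≡ 1 (mod x^2 + x + 2).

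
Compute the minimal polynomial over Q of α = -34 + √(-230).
m_α(x) = x^2 + 68x + 1386

From α + 34 = √(-230), squaring gives (α + 34)^2 = -230, i.e. α^2 + 68α + 1156 = -230, so α^2 + 68α + 1386 = 0. The discriminant of x^2 + 68x + 1386 is (68)^2 - 4·(1386) = 4624 - 5544 = -920, and 4·(-230) is not a perfect square in Q since -230 is squarefree and ≠ 1. Hence x^2 + 68x + 1386 is irreducible over Q and is the minimal polynomial of α.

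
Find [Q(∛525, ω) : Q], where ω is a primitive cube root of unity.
[Q(∛525, ω) : Q] = 6

[Q(∛525):Q] = 3 (min poly x^3 - 525, irreducible since 525 is not a perfect cube). [Q(ω):Q] = 2 (min poly x^2 + x + 1). Since Q(∛525) ⊂ R and ω ∉ R, we have ω ∉ Q(∛525), so x^2 + x + 1 remains irreducible over Q(∛525) and [Q(∛525, ω) : Q(∛525)] = 2. By the tower law, [Q(∛525, ω) : Q] = 3 · 2 = 6. (In fact Q(∛525, ω) is the splitting field of x^3 - 525 over Q.)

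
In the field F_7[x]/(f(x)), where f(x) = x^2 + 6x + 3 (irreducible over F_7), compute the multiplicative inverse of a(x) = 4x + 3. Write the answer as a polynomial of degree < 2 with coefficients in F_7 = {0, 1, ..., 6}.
a(x)^(-1) ≡ 4x (mod f(x))

Since f is irreducible over F_7, F_7[x]/(f) is a field and a(x) ≠ 0 has an inverse. Apply the extended Euclidean algorithm to f(x) and a(x) in F_7[x]: f(x) = (2x)·a(x) + (3). The last nonzero remainder is the constant 3 = gcd(f, a) in F_7. Back-substituting through the division chain expresses 3 = s(x)·a(x) + t(x)·f(x) with s(x) ≡ 5x (mod f), so (5x)·a(x) ≡ 3 (mod f). Multiplying by 3^(-1) ≡ 5 in F_7 gives a(x)^(-1) ≡ 5·(5x) ≡ 4x (mod f). Check: (4x + 3)·(4x) = 2x^2 + 5x ≡ 1 (mod x^2 + 6x + 3).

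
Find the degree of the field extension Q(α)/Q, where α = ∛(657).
[Q(α):Q] = 3

The minimal polynomial of α is x^3 - 657, irreducible over Q since 657 is not a perfect cube (so x^3 - 657 has no rational root). Hence [Q(α):Q] = deg(m_α) = 3.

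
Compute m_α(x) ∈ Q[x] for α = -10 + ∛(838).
m_α(x) = x^3 + 30x^2 + 300x + 162

Set β = α + 10 = ∛(838), so β^3 = 838. Then (α + 10)^3 - 838 = 0, i.e. α is a root of g(x) = (x + 10)^3 - 838 = x^3 + 30x^2 + 300x + 162. Since g(x) = h(x + 10) where h(x) = x^3 - 838, and h is irreducible over Q (because 838 is not a perfect cube, so h has no rational root, and a monic cubic with no rational root is irreducible), g is also irreducible (irreducibility is preserved under the substitution x → x + 10). Hence m_α(x) = x^3 + 30x^2 + 300x + 162.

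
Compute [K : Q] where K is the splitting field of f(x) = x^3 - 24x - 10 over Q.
[K : Q] = 6

By the rational root test, any rational root of the monic integer polynomial f(x) = x^3 - 24x - 10 must be an integer dividing the constant term -10, i.e. one of ±{1, 2, 5, 10}. Evaluating: f(1) = -33, f(-1) = 13, f(2) = -50, f(-2) = 30, f(5) = -5, f(-5) = -15, f(10) = 750, f(-10) = -770; none is 0, so f has no rational root and is therefore irreducible over Q (a cubic with no linear factor over a field is irreducible). For an irreducible cubic, the Galois group is A_3 or S_3 according as the discriminant disc(f) = -4a^3 - 27b^2 = -4·(-24)^3 - 27·(-10)^2 = 52596 is or is not a square in Q. Here disc(f) = 52596 is not a perfect square in Q, so the Galois group of f over Q is not contained in A_3 and must be all of S_3. The splitting field has degree |S_3| = 6 over Q, so [K : Q] = 6.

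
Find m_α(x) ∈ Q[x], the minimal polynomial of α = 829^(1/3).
m_α(x) = x^3 - 829

α satisfies α^3 = 829, so x^3 - 829 annihilates α. By the rational root test, a rational root p/q (in lowest terms) of x^3 - 829 would satisfy p^3 = 829 q^3, forcing q = 1 and p^3 = 829; but 829 is not a perfect cube, contradiction. A monic cubic over Q with no rational root is irreducible (any nontrivial factorization would include a linear factor). Hence x^3 - 829 is the minimal polynomial of α, and in particular [Q(α):Q] = 3.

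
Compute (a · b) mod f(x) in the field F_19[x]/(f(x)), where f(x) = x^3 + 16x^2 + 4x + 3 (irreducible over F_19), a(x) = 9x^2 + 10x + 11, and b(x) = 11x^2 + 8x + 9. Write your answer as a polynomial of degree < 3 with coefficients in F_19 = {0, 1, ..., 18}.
a · b ≡ 12x^2 + 17x + 11 (mod f(x))

Multiply in F_19[x]: a(x)·b(x) = (9x^2 + 10x + 11)·(11x^2 + 8x + 9) = 4x^4 + 11x^3 + 16x^2 + 7x + 4. This has degree ≥ 3, so divide by f(x) over F_19: 4x^4 + 11x^3 + 16x^2 + 7x + 4 = (4x + 4)·(x^3 + 16x^2 + 4x + 3) + (12x^2 + 17x + 11). Hence a·b ≡ 12x^2 + 17x + 11 (mod f). (F_19[x]/(f) is a field with 19^3 = 6859 elements since f is irreducible of degree 3.)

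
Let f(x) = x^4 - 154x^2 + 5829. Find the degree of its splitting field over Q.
[K : Q] = 4

Solving the quadratic in x^2: x^2 = (154 ± √(154^2 - 4·5829))/2 = (154 ± √400)/2 = (154 ± 20)/2, giving x^2 = 67 or x^2 = 87. So f(x) = (x^2 - 67)(x^2 - 87) and the roots of f are ±√67, ±√87. Hence the splitting field is K = Q(√67, √87). Since 67 and 87 are distinct squarefree integers > 1, their product 5829 is not a perfect square, so √87 ∉ Q(√67). By the tower law [K:Q] = [Q(√67,√87):Q(√67)] · [Q(√67):Q] = 2 · 2 = 4.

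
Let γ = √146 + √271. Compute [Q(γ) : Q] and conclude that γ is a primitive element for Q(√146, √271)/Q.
[Q(γ) : Q] = 4 (equivalently, Q(γ) = Q(√146, √271))

Obviously Q(γ) ⊆ Q(√146, √271), and [Q(√146, √271):Q] = 4 (since 146, 271 are distinct squarefree integers > 1 with 39566 not a perfect square). To show equality we compute the minimal polynomial of γ. From γ = √146 + √271: γ^2 = 146 + 2√(39566) + 271 = 417 + 2√(39566), so γ^2 - 417 = 2√(39566); squaring, (γ^2 - 417)^2 = 4·39566, i.e. γ^4 - 834γ^2 + 173889 - 158264 = 0, i.e. γ^4 - 834γ^2 + 15625 = 0. So γ is a root of x^4 - 834x^2 + 15625. This polynomial is irreducible over Q: it has no rational root (each ±√146 ± √271 is irrational), and any factorization into two quadratics over Q would force √(39566) ∈ Q (pairing opposite roots) or √146, √271 ∈ Q (other pairings), all impossible. Hence [Q(γ):Q] = 4 = [Q(√146, √271):Q], so Q(γ) = Q(√146, √271).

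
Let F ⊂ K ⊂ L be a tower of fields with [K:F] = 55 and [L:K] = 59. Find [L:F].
[L:F] = 3245

The tower law says that for any tower of field extensions F ⊂ K ⊂ L with finite degrees, [L:F] = [L:K] · [K:F]. Here this gives [L:F] = 59 · 55 = 3245.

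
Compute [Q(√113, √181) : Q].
[Q(√113, √181) : Q] = 4

[Q(√113):Q] = 2 (min poly x^2 - 113, irreducible since 113 is squarefree > 1). For the top step, suppose √181 ∈ Q(√113), say √181 = c + d√113 with c, d ∈ Q. Squaring: 181 = c^2 + 113d^2 + 2cd√113. Since √113 ∉ Q this forces 2cd = 0. If d = 0 then √181 = c ∈ Q, contradicting 181 squarefree > 1. If c = 0 then 181 = 113d^2, so 113·181 = (113d)^2 is a perfect square in Q — but 113·181 = 20453 is not a perfect square (since 113 and 181 are distinct squarefree integers). Contradiction. Hence √181 ∉ Q(√113), so x^2 - 181 stays irreducible over Q(√113) and [Q(√113, √181) : Q(√113)] = 2. By the tower law, [Q(√113, √181) : Q] = 2 · 2 = 4.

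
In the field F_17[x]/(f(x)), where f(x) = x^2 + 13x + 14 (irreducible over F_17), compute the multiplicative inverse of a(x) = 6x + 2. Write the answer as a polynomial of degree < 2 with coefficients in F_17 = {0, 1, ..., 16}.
a(x)^(-1) ≡ 8x + 5 (mod f(x))

Since f is irreducible over F_17, F_17[x]/(f) is a field and a(x) ≠ 0 has an inverse. Apply the extended Euclidean algorithm to f(x) and a(x) in F_17[x]: f(x) = (3x + 4)·a(x) + (6). The last nonzero remainder is the constant 6 = gcd(f, a) in F_17. Back-substituting through the division chain expresses 6 = s(x)·a(x) + t(x)·f(x) with s(x) ≡ 14x + 13 (mod f), so (14x + 13)·a(x) ≡ 6 (mod f). Multiplying by 6^(-1) ≡ 3 in F_17 gives a(x)^(-1) ≡ 3·(14x + 13) ≡ 8x + 5 (mod f). Check: (6x + 2)·(8x + 5) = 14x^2 + 12x + 10 ≡ 1 (mod x^2 + 13x + 14).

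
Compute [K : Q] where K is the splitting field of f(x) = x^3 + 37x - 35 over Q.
[K : Q] = 6

By the rational root test, any rational root of the monic integer polynomial f(x) = x^3 + 37x - 35 must be an integer dividing the constant term -35, i.e. one of ±{1, 5, 7, 35}. Evaluating: f(1) = 3, f(-1) = -73, f(5) = 275, f(-5) = -345, f(7) = 567, f(-7) = -637, f(35) = 44135, f(-35) = -44205; none is 0, so f has no rational root and is therefore irreducible over Q (a cubic with no linear factor over a field is irreducible). For an irreducible cubic, the Galois group is A_3 or S_3 according as the discriminant disc(f) = -4a^3 - 27b^2 = -4·(37)^3 - 27·(-35)^2 = -235687 is or is not a square in Q. Here disc(f) = -235687 is not a perfect square in Q, so the Galois group of f over Q is not contained in A_3 and must be all of S_3. The splitting field has degree |S_3| = 6 over Q, so [K : Q] = 6.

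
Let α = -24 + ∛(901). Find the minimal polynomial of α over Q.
m_α(x) = x^3 + 72x^2 + 1728x + 12923

Set β = α + 24 = ∛(901), so β^3 = 901. Then (α + 24)^3 - 901 = 0, i.e. α is a root of g(x) = (x + 24)^3 - 901 = x^3 + 72x^2 + 1728x + 12923. Since g(x) = h(x + 24) where h(x) = x^3 - 901, and h is irreducible over Q (because 901 is not a perfect cube, so h has no rational root, and a monic cubic with no rational root is irreducible), g is also irreducible (irreducibility is preserved under the substitution x → x + 24). Hence m_α(x) = x^3 + 72x^2 + 1728x + 12923.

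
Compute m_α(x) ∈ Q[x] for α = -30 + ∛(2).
m_α(x) = x^3 + 90x^2 + 2700x + 26998

Set β = α + 30 = ∛(2), so β^3 = 2. Then (α + 30)^3 - 2 = 0, i.e. α is a root of g(x) = (x + 30)^3 - 2 = x^3 + 90x^2 + 2700x + 26998. Since g(x) = h(x + 30) where h(x) = x^3 - 2, and h is irreducible over Q (because 2 is not a perfect cube, so h has no rational root, and a monic cubic with no rational root is irreducible), g is also irreducible (irreducibility is preserved under the substitution x → x + 30). Hence m_α(x) = x^3 + 90x^2 + 2700x + 26998.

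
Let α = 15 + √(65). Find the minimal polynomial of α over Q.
m_α(x) = x^2 - 30x + 160

From α - 15 = √(65), squaring gives (α - 15)^2 = 65, i.e. α^2 - 30α + 225 = 65, so α^2 - 30α + 160 = 0. The discriminant of x^2 - 30x + 160 is (-30)^2 - 4·(160) = 900 - 640 = 260, and 4·(65) is not a perfect square in Q since 65 is squarefree and ≠ 1. Hence x^2 - 30x + 160 is irreducible over Q and is the minimal polynomial of α.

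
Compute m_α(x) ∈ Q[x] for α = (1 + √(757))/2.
m_α(x) = x^2 - x - 189

From 2α - 1 = √(757), squaring gives (2α - 1)^2 = 757, i.e. 4α^2 - 4α + 1 = 757, so α^2 - α + (1 - 757)/4 = 0. Since 757 ≡ 1 (mod 4), (1 - 757)/4 = -189 ∈ Z. The polynomial x^2 - x - 189 has discriminant 1 - 4·(-189) = 757, which is not a perfect square in Q (d = 757 is squarefree and ≠ 1), so x^2 - x - 189 is irreducible over Q. It is the minimal polynomial of α.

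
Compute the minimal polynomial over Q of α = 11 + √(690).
m_α(x) = x^2 - 22x - 569

From α - 11 = √(690), squaring gives (α - 11)^2 = 690, i.e. α^2 - 22α + 121 = 690, so α^2 - 22α - 569 = 0. The discriminant of x^2 - 22x - 569 is (-22)^2 - 4·(-569) = 484 + 2276 = 2760, and 4·(690) is not a perfect square in Q since 690 is squarefree and ≠ 1. Hence x^2 - 22x - 569 is irreducible over Q and is the minimal polynomial of α.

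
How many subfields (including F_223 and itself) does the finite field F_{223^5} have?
F_{223^5} has 2 subfields

The subfields of F_{p^n} are exactly the fields F_{p^d} for d | n (each is the fixed field of the unique index-d subgroup of Gal(F_{p^n}/F_p) ≅ Z/nZ). The divisors of n = 5 are {1, 5}, giving 2 subfields: F_{223^1}, F_{223^5}.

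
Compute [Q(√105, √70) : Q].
[Q(√105, √70) : Q] = 4

[Q(√105):Q] = 2 (min poly x^2 - 105, irreducible since 105 is squarefree > 1). For the top step, suppose √70 ∈ Q(√105), say √70 = c + d√105 with c, d ∈ Q. Squaring: 70 = c^2 + 105d^2 + 2cd√105. Since √105 ∉ Q this forces 2cd = 0. If d = 0 then √70 = c ∈ Q, contradicting 70 squarefree > 1. If c = 0 then 70 = 105d^2, so 105·70 = (105d)^2 is a perfect square in Q — but 105·70 = 7350 is not a perfect square (since 105 and 70 are distinct squarefree integers). Contradiction. Hence √70 ∉ Q(√105), so x^2 - 70 stays irreducible over Q(√105) and [Q(√105, √70) : Q(√105)] = 2. By the tower law, [Q(√105, √70) : Q] = 2 · 2 = 4.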